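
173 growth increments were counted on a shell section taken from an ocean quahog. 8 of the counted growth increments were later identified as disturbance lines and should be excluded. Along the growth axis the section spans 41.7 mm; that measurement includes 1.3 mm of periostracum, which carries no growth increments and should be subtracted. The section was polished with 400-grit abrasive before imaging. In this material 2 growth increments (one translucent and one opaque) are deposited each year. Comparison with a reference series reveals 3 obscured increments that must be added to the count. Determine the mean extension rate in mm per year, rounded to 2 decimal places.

Adjusted count: 173 − 8 + 3 = 168 growth increments.
With 2 growth increments per year, 168 / 2 = 84 years.
Removing the 1.3 mm offcut leaves 41.7 − 1.3 = 40.4 mm.
Mean rate = 40.4 mm / 84 years ≈ 0.48 mm per year.

0.48 mm per year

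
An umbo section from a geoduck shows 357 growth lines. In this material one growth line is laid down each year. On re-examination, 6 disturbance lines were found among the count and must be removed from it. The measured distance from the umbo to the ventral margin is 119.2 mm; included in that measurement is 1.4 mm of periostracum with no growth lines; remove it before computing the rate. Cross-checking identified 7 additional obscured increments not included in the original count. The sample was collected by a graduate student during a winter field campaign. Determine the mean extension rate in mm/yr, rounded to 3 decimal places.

Correcting the raw count gives 357 − 6 + 7 = 358 true growth lines.
Removing the 1.4 mm offcut leaves 119.2 − 1.4 = 117.8 mm.
Mean rate = 117.8 mm / 358 years ≈ 0.329 mm/yr.

0.329 mm/yr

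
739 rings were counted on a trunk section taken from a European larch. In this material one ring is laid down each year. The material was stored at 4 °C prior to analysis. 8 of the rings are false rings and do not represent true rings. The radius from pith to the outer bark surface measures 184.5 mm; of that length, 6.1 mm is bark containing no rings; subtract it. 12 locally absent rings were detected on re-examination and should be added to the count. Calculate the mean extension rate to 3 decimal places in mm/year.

After corrections the count is 739 − 8 + 12 = 743 rings.
Net length = 184.5 − 6.1 = 178.4 mm.
178.4 mm over 743 years gives 178.4 / 743 ≈ 0.240 mm/year.

0.240 mm/year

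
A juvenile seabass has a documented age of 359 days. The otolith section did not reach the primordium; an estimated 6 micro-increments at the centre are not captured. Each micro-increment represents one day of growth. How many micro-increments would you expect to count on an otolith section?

353 micro-increments

At one micro-increment per day, 359 days correspond to 359 micro-increments.
Subtracting the 6 micro-increments not captured gives 359 − 6 = 353 micro-increments in the record.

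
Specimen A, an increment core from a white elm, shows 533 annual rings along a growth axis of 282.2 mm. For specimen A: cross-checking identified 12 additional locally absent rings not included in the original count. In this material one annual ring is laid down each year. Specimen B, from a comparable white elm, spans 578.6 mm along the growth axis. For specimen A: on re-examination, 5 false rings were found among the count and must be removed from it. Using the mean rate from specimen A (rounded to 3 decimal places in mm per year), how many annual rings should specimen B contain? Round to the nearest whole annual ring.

1106 annual rings

Specimen A: after corrections the count is 533 − 5 + 12 = 540 annual rings.
A: Mean rate = 282.2 mm / 540 years ≈ 0.523 mm/yr.
For B, 578.6 / 0.523 = 1106.31 years ≈ 1106 annual rings.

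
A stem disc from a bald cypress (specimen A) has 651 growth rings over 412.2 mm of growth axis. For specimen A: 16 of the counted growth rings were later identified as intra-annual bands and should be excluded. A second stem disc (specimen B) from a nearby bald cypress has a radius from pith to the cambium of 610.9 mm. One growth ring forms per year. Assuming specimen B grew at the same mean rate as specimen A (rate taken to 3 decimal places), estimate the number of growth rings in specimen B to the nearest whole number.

941 growth rings

Specimen A: correcting the raw count gives 651 − 16 = 635 true growth rings.
A: Mean rate = 412.2 mm / 635 years ≈ 0.649 mm/yr.
For B, 610.9 / 0.649 = 941.29 years ≈ 941 growth rings.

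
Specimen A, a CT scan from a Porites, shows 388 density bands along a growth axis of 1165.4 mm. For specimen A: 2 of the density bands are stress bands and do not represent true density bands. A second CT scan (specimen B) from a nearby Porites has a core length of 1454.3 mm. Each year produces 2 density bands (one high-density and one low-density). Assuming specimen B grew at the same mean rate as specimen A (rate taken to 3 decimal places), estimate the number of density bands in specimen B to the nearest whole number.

482 density bands

Specimen A: adjusted count: 388 − 2 = 386 density bands.
Specimen A: dividing by 2 density bands per year: 386 / 2 = 193 years.
A: Mean rate = 1165.4 mm / 193 years ≈ 6.038 mm per year.
Specimen B: 1454.3 mm / 6.038 mm per year = 240.86 years; at 2 density bands per year that is 240.86 × 2 ≈ 482 density bands.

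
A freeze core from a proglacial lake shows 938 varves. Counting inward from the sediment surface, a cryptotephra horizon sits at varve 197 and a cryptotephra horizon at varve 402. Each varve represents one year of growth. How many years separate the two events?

The two markers are separated by 402 − 197 = 205 varves.
One varve per year makes the interval 205 years.

205 yr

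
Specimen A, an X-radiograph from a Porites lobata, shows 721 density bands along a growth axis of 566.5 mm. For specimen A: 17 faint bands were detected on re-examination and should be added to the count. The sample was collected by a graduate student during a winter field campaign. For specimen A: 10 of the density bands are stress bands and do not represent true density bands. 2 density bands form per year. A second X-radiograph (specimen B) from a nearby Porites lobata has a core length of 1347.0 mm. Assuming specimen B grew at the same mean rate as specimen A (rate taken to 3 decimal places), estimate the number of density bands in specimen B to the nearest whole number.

Specimen A: adjusted count: 721 − 10 + 17 = 728 density bands.
Specimen A: dividing by 2 density bands per year: 728 / 2 = 364 years.
A: 566.5 mm over 364 years gives 566.5 / 364 ≈ 1.556 mm/yr.
B spans 1347.0 / 1.556 = 865.68 years; at 2 density bands per year that is 865.68 × 2 ≈ 1731 density bands.

1731 density bands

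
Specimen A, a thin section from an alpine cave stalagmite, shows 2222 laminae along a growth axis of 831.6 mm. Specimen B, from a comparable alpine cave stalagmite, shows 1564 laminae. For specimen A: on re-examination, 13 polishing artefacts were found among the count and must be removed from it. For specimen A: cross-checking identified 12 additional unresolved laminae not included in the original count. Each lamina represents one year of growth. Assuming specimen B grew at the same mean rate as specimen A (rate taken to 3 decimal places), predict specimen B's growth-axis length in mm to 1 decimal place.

584.9 mm

Specimen A: true lamina count = 2222 − 13 + 12 = 2221.
A: Mean rate = 831.6 mm / 2221 years ≈ 0.374 mm per year.
Length of B = 0.374 × 1564 = 584.9 mm.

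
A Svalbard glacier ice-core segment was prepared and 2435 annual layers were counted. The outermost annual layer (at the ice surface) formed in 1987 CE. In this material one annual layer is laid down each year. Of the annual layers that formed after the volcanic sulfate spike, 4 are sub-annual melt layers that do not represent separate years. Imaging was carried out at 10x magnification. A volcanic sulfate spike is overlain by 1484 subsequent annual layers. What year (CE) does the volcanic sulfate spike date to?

507 CE

1484 annual layers formed after the volcanic sulfate spike.
1484 − 4 false = 1480 true annual layers after the volcanic sulfate spike.
Counting back 1480 years from 1987 CE places the volcanic sulfate spike in 1987 − 1480 = 507 CE.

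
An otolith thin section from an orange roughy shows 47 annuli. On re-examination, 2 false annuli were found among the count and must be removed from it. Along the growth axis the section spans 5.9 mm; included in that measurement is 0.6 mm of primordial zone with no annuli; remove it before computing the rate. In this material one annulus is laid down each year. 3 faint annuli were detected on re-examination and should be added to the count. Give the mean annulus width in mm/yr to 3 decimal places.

0.110 mm/yr

After corrections the count is 47 − 2 + 3 = 48 annuli.
Removing the 0.6 mm offcut leaves 5.9 − 0.6 = 5.3 mm.
Extension rate ≈ 5.3 / 48 = 0.110 mm/yr.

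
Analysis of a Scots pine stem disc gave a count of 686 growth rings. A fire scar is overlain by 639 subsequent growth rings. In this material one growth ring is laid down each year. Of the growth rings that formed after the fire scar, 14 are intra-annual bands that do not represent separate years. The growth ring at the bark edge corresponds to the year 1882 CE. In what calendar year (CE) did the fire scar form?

1257 CE

There are 639 growth rings younger than the fire scar.
639 − 14 false = 625 true growth rings after the fire scar.
The growth ring at the bark edge is 1882 CE, so the fire scar dates to 1882 − 625 = 1257 CE.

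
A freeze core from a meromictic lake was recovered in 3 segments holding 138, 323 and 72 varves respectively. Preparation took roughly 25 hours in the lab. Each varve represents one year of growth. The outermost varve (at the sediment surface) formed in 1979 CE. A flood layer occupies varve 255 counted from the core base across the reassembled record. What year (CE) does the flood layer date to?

1701 CE

Total varves = 138 + 323 + 72 = 533.
Between varve 255 and the sediment surface there are 533 − 255 = 278 varves.
The varve at the sediment surface is 1979 CE, so the flood layer dates to 1979 − 278 = 1701 CE.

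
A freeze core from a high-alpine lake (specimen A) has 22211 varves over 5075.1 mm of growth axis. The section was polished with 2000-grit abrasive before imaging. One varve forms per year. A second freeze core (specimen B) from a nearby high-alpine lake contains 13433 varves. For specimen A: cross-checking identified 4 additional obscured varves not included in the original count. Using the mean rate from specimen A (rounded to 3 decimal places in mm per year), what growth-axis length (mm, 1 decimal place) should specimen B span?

Specimen A: after corrections the count is 22211 + 4 = 22215 varves.
A: 5075.1 mm over 22215 years gives 5075.1 / 22215 ≈ 0.228 mm per year.
B's length ≈ 0.228 × 13433 = 3062.7 mm.

3062.7 mm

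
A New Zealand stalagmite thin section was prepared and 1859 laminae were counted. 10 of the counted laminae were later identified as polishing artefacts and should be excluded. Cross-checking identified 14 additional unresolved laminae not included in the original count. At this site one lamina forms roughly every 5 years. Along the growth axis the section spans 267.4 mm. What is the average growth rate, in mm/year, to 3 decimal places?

0.029 mm/year

Adjusted count: 1859 − 10 + 14 = 1863 laminae.
At 5 years per lamina, 1863 × 5 = 9315 years.
267.4 mm over 9315 years gives 267.4 / 9315 ≈ 0.029 mm/year.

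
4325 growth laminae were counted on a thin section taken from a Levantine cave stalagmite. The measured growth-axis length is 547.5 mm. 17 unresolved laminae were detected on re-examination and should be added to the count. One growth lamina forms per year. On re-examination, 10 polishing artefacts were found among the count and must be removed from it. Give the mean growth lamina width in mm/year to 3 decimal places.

0.126 mm/year

After corrections the count is 4325 − 10 + 17 = 4332 growth laminae.
547.5 mm over 4332 years gives 547.5 / 4332 ≈ 0.126 mm/year.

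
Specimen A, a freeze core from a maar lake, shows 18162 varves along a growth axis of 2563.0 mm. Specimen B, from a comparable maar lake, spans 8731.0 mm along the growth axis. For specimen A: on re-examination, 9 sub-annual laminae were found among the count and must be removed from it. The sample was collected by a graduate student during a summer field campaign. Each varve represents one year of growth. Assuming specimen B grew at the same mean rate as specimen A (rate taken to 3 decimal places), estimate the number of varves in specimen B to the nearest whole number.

61922 varves

Specimen A: after corrections the count is 18162 − 9 = 18153 varves.
A: Extension rate ≈ 2563.0 / 18153 = 0.141 mm/yr.
For B, 8731.0 / 0.141 = 61921.99 years ≈ 61922 varves.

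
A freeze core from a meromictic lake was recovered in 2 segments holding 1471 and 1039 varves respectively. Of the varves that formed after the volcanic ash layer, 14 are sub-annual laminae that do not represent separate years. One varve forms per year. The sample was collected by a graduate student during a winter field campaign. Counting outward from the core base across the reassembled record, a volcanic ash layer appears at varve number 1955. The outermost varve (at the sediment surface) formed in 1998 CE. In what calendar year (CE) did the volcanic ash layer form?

Total varves = 1471 + 1039 = 2510.
2510 − 1955 = 555 varves lie beyond the volcanic ash layer toward the sediment surface.
Removing the 14 false varves leaves 555 − 14 = 541 true varves beyond the volcanic ash layer.
1998 − 541 = 1457 CE.

1457 CE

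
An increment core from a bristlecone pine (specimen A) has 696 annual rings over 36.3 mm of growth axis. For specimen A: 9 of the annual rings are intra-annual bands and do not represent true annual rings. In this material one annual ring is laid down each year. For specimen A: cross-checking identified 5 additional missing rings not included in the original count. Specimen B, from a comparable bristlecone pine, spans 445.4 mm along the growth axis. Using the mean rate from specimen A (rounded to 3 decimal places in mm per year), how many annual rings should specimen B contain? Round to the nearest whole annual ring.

8565 annual rings

Specimen A: adjusted count: 696 − 9 + 5 = 692 annual rings.
A: Extension rate ≈ 36.3 / 692 = 0.052 mm per year.
B spans 445.4 / 0.052 = 8565.38 years ≈ 8565 annual rings.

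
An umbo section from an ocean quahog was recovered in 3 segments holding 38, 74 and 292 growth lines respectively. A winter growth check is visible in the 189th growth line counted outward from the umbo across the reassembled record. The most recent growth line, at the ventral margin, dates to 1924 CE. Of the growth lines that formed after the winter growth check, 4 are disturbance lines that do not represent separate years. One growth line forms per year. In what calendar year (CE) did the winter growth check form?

Total growth lines = 38 + 74 + 292 = 404.
Between growth line 189 and the ventral margin there are 404 − 189 = 215 growth lines.
215 − 4 false = 211 true growth lines after the winter growth check.
1924 − 211 = 1713 CE.

1713 CE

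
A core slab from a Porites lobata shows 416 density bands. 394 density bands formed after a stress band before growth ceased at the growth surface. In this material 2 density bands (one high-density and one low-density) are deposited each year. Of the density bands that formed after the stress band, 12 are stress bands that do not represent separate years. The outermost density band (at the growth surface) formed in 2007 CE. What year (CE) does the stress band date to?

394 density bands post-date the stress band.
394 − 12 false = 382 true density bands after the stress band.
Dividing by 2 density bands per year: 382 / 2 = 191 years.
The density band at the growth surface is 2007 CE, so the stress band dates to 2007 − 191 = 1816 CE.

1816 CE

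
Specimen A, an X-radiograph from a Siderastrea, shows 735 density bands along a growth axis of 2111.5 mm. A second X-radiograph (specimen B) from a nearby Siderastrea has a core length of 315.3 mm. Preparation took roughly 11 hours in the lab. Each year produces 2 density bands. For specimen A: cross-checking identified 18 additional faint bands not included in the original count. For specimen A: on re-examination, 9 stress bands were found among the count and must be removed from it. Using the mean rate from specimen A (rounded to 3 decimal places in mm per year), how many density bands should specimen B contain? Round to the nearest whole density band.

Specimen A: after corrections the count is 735 − 9 + 18 = 744 density bands.
Specimen A: with 2 density bands per year, 744 / 2 = 372 years.
A: Extension rate ≈ 2111.5 / 372 = 5.676 mm/year.
B spans 315.3 / 5.676 = 55.55 years; at 2 density bands per year that is 55.55 × 2 ≈ 111 density bands.

111 density bands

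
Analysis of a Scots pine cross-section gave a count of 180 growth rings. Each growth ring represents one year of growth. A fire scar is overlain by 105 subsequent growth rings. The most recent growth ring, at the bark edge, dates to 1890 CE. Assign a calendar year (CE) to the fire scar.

1785 CE

105 growth rings post-date the fire scar.
1890 − 105 = 1785 CE.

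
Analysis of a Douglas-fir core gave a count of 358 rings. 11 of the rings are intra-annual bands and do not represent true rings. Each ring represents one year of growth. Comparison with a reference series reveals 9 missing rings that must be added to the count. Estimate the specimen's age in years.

Correcting the raw count gives 358 − 11 + 9 = 356 true rings.
One ring per year makes the duration 356 years.

356 years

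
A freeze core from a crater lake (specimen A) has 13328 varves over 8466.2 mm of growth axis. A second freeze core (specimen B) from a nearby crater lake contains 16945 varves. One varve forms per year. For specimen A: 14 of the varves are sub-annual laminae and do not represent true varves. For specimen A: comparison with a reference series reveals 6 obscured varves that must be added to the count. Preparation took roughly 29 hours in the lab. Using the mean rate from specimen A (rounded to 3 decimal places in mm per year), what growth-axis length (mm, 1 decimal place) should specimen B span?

10777.0 mm

Specimen A: correcting the raw count gives 13328 − 14 + 6 = 13320 true varves.
A: Extension rate ≈ 8466.2 / 13320 = 0.636 mm/year.
B's length ≈ 0.636 × 16945 = 10777.0 mm.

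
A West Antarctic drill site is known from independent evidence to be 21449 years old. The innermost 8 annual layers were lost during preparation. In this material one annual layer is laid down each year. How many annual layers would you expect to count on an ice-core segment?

21441 annual layers

Expected annual layers over 21449 years: 21449.
Subtracting the 8 annual layers not captured gives 21449 − 8 = 21441 annual layers in the record.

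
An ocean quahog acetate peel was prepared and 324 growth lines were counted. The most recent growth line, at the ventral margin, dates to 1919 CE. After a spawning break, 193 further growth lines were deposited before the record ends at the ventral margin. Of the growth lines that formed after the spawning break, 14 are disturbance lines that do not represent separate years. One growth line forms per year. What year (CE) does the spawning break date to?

There are 193 growth lines younger than the spawning break.
193 − 14 false = 179 true growth lines after the spawning break.
Counting back 179 years from 1919 CE places the spawning break in 1919 − 179 = 1740 CE.

1740 CE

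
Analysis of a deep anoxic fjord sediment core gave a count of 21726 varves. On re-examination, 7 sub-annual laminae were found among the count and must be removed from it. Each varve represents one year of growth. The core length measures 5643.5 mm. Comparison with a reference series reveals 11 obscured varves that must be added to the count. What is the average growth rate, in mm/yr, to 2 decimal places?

Correcting the raw count gives 21726 − 7 + 11 = 21730 true varves.
Extension rate ≈ 5643.5 / 21730 = 0.26 mm/yr.

0.26 mm/yr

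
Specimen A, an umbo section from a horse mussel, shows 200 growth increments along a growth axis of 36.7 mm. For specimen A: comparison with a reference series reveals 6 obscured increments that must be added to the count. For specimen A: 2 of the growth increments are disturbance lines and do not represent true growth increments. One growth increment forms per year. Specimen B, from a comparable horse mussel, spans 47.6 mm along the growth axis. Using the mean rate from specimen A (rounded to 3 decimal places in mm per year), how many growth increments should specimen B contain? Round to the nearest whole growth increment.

264 growth increments

Specimen A: after corrections the count is 200 − 2 + 6 = 204 growth increments.
A: Extension rate ≈ 36.7 / 204 = 0.180 mm per year.
Specimen B: 47.6 mm / 0.180 mm per year = 264.44 years ≈ 264 growth increments.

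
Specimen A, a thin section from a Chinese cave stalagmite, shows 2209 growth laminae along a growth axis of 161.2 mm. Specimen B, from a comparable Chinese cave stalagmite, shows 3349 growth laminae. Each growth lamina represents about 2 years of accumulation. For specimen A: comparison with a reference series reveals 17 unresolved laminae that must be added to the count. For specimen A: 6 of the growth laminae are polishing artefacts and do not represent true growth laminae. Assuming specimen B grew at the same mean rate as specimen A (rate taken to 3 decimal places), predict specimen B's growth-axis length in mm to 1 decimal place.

Specimen A: adjusted count: 2209 − 6 + 17 = 2220 growth laminae.
Specimen A: at 2 years per growth lamina, 2220 × 2 = 4440 years.
A: 161.2 mm over 4440 years gives 161.2 / 4440 ≈ 0.036 mm/year.
Specimen B: multiplying by 2 years per growth lamina: 3349 × 2 = 6698 years. B's length ≈ 0.036 × 6698 = 241.1 mm.

241.1 mm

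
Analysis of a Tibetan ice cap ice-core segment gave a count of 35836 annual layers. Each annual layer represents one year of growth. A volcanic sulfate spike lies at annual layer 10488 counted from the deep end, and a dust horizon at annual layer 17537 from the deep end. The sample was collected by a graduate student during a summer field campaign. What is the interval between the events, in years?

The two markers are separated by 17537 − 10488 = 7049 annual layers.
That is 7049 years at one annual layer per year.

7049 yr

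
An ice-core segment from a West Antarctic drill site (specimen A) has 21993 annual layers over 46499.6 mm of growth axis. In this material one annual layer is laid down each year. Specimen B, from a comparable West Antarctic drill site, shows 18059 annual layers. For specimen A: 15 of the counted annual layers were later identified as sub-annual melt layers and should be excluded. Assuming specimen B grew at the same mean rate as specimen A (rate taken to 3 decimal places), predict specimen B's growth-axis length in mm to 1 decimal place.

Specimen A: adjusted count: 21993 − 15 = 21978 annual layers.
A: 46499.6 mm over 21978 years gives 46499.6 / 21978 ≈ 2.116 mm/yr.
B's length ≈ 2.116 × 18059 = 38212.8 mm.

38212.8 mm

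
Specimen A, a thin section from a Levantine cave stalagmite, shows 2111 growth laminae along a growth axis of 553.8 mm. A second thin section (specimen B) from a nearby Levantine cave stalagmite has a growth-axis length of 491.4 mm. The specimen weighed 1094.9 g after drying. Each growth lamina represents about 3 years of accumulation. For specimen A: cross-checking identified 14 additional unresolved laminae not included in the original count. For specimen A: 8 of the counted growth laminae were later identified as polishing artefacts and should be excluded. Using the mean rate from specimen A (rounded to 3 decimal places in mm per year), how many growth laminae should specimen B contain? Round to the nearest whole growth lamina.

1883 growth laminae

Specimen A: adjusted count: 2111 − 8 + 14 = 2117 growth laminae.
Specimen A: at 3 years per growth lamina, 2117 × 3 = 6351 years.
A: 553.8 mm over 6351 years gives 553.8 / 6351 ≈ 0.087 mm/year.
Specimen B: 491.4 mm / 0.087 mm per year = 5648.28 years; at 3 years per growth lamina that is 5648.28 / 3 ≈ 1883 growth laminae.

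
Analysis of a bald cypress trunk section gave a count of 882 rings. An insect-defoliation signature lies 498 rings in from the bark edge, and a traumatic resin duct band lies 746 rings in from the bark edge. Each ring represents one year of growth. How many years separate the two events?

248 years

Separation: 746 − 498 = 248 rings.
That is 248 years at one ring per year.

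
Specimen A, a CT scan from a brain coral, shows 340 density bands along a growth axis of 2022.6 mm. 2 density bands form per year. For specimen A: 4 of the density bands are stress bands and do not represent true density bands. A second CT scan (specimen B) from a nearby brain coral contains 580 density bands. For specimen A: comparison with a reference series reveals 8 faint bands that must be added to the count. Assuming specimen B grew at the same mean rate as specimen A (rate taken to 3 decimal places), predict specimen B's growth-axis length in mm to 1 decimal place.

Specimen A: correcting the raw count gives 340 − 4 + 8 = 344 true density bands.
Specimen A: dividing by 2 density bands per year: 344 / 2 = 172 years.
A: 2022.6 mm over 172 years gives 2022.6 / 172 ≈ 11.759 mm per year.
Specimen B: dividing by 2 density bands per year: 580 / 2 = 290 years. For B, 11.759 mm/year × 290 years = 3410.1 mm.

3410.1 mm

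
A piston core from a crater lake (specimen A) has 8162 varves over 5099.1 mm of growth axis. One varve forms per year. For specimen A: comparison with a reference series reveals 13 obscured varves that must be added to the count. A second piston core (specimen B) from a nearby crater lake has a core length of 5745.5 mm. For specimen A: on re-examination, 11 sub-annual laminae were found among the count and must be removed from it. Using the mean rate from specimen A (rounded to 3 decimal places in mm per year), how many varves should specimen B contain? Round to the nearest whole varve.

9193 varves

Specimen A: correcting the raw count gives 8162 − 11 + 13 = 8164 true varves.
A: 5099.1 mm over 8164 years gives 5099.1 / 8164 ≈ 0.625 mm/year.
For B, 5745.5 / 0.625 = 9192.80 years ≈ 9193 varves.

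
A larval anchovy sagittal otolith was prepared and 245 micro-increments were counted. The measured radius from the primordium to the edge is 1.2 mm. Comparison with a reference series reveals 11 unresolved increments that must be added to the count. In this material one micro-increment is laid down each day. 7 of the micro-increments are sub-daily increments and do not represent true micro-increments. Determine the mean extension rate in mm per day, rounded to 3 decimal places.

0.005 mm per day

Adjusted count: 245 − 7 + 11 = 249 micro-increments.
Mean rate = 1.2 mm / 249 days ≈ 0.005 mm per day.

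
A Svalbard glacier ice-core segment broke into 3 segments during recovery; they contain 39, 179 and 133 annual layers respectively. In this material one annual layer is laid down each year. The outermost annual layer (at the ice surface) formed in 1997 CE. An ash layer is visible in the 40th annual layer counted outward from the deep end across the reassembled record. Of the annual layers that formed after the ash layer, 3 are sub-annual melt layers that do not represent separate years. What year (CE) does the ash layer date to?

1689 CE

Total annual layers = 39 + 179 + 133 = 351.
351 − 40 = 311 annual layers lie beyond the ash layer toward the ice surface.
Excluding 3 false annual layers: 311 − 3 = 308.
The annual layer at the ice surface is 1997 CE, so the ash layer dates to 1997 − 308 = 1689 CE.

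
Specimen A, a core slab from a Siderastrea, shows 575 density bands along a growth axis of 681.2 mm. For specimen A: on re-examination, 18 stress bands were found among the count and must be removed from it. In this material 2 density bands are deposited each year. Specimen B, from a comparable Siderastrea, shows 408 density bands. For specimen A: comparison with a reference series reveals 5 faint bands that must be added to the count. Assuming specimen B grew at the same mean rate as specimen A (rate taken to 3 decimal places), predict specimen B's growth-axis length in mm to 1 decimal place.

Specimen A: adjusted count: 575 − 18 + 5 = 562 density bands.
Specimen A: with 2 density bands per year, 562 / 2 = 281 years.
A: 681.2 mm over 281 years gives 681.2 / 281 ≈ 2.424 mm/yr.
Specimen B: dividing by 2 density bands per year: 408 / 2 = 204 years. B's length ≈ 2.424 × 204 = 494.5 mm.

494.5 mm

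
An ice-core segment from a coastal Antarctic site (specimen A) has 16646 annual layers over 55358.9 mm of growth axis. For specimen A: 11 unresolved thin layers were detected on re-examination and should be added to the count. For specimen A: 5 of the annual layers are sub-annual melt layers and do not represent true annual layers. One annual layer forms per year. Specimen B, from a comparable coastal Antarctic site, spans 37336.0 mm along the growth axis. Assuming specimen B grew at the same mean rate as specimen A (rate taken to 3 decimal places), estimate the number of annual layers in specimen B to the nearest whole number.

Specimen A: correcting the raw count gives 16646 − 5 + 11 = 16652 true annual layers.
A: Extension rate ≈ 55358.9 / 16652 = 3.324 mm/year.
Specimen B: 37336.0 mm / 3.324 mm per year = 11232.25 years ≈ 11232 annual layers.

11232 annual layers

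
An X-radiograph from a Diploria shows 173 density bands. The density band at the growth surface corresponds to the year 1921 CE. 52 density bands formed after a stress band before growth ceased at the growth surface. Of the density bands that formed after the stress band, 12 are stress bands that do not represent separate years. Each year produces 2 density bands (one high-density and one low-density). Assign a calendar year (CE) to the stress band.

52 density bands formed after the stress band.
Excluding 12 false density bands: 52 − 12 = 40.
With 2 density bands per year, 40 / 2 = 20 years.
1921 − 20 = 1901 CE.

1901 CE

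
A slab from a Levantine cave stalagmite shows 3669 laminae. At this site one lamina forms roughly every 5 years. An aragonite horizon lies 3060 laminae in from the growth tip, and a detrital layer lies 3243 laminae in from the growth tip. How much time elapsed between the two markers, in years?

915 years

The two markers are separated by 3243 − 3060 = 183 laminae.
Multiplying by 5 years per lamina: 183 × 5 = 915 years.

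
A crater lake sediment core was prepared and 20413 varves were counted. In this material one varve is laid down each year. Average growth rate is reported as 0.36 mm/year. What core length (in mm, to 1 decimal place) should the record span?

The record spans 20413 years at 0.36 mm per year.
20413 years at 0.36 mm/year gives 0.36 × 20413 = 7348.7 mm.

7348.7 mm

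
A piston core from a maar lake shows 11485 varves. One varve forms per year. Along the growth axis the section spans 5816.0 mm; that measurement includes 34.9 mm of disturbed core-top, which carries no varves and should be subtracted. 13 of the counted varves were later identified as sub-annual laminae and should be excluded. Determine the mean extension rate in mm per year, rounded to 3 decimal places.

Correcting the raw count gives 11485 − 13 = 11472 true varves.
Net length = 5816.0 − 34.9 = 5781.1 mm.
Extension rate ≈ 5781.1 / 11472 = 0.504 mm per year.

0.504 mm per year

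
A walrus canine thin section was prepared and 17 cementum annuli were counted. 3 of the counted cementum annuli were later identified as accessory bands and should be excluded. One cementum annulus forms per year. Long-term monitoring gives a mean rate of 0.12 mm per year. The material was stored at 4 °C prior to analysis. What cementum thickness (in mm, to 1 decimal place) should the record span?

1.7 mm

True cementum annulus count = 17 − 3 = 14.
14 years at 0.12 mm/year gives 0.12 × 14 = 1.7 mm.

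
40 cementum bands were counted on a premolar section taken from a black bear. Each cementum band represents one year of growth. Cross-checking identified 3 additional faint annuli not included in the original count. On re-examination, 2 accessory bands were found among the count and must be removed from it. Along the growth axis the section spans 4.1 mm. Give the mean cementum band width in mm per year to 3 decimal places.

Correcting the raw count gives 40 − 2 + 3 = 41 true cementum bands.
Mean rate = 4.1 mm / 41 years ≈ 0.100 mm per year.

0.100 mm per year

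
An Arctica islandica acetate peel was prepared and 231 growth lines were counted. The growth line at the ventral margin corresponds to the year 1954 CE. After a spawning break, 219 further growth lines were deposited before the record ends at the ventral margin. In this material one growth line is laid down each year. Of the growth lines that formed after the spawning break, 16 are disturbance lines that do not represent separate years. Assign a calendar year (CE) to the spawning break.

1751 CE

219 growth lines post-date the spawning break.
Removing the 16 false growth lines leaves 219 − 16 = 203 true growth lines beyond the spawning break.
Counting back 203 years from 1954 CE places the spawning break in 1954 − 203 = 1751 CE.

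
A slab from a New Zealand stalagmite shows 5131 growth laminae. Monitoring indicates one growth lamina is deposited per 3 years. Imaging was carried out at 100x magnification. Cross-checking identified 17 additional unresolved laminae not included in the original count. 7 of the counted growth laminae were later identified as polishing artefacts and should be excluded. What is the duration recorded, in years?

15423 years

True growth lamina count = 5131 − 7 + 17 = 5141.
Multiplying by 3 years per growth lamina: 5141 × 3 = 15423 years.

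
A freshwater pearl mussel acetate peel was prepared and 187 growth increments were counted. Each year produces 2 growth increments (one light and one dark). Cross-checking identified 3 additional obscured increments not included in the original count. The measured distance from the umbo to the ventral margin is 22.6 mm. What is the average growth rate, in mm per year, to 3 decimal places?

0.238 mm per year

Adjusted count: 187 + 3 = 190 growth increments.
Dividing by 2 growth increments per year: 190 / 2 = 95 years.
Extension rate ≈ 22.6 / 95 = 0.238 mm per year.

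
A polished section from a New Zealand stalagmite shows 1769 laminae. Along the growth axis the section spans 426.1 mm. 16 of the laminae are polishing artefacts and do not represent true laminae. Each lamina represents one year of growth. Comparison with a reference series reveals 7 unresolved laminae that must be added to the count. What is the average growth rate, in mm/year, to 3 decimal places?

0.242 mm/year

After corrections the count is 1769 − 16 + 7 = 1760 laminae.
Mean rate = 426.1 mm / 1760 years ≈ 0.242 mm/year.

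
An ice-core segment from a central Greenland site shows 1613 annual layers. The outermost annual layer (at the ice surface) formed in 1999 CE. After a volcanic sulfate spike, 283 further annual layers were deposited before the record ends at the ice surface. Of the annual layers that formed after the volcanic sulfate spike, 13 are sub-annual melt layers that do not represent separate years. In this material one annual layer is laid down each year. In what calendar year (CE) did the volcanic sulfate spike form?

There are 283 annual layers younger than the volcanic sulfate spike.
Excluding 13 false annual layers: 283 − 13 = 270.
1999 − 270 = 1729 CE.

1729 CE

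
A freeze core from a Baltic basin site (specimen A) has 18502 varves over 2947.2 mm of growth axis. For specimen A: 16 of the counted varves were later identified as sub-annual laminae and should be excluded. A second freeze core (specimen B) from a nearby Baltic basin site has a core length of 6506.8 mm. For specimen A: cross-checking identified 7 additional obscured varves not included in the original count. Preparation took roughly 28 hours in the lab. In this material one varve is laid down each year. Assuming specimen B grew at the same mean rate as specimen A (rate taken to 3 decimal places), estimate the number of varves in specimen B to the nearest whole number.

40923 varves

Specimen A: after corrections the count is 18502 − 16 + 7 = 18493 varves.
A: Extension rate ≈ 2947.2 / 18493 = 0.159 mm per year.
For B, 6506.8 / 0.159 = 40923.27 years ≈ 40923 varves.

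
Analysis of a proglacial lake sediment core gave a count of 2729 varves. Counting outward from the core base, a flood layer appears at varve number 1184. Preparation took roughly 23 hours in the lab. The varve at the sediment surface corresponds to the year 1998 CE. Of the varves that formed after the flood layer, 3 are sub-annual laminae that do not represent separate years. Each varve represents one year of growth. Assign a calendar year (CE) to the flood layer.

456 CE

2729 − 1184 = 1545 varves lie beyond the flood layer toward the sediment surface.
1545 − 3 false = 1542 true varves after the flood layer.
1998 − 1542 = 456 CE.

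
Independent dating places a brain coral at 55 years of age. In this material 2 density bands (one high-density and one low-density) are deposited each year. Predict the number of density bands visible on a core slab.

110 density bands

55 years at 2 density bands per year gives 55 × 2 = 110 density bands.
So 110 density bands should be present.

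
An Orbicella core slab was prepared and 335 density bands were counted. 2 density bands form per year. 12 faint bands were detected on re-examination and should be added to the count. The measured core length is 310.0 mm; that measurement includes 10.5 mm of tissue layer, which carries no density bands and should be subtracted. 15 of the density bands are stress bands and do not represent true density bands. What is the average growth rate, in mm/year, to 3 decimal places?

Adjusted count: 335 − 15 + 12 = 332 density bands.
With 2 density bands per year, 332 / 2 = 166 years.
Removing the 10.5 mm offcut leaves 310.0 − 10.5 = 299.5 mm.
Extension rate ≈ 299.5 / 166 = 1.804 mm/year.

1.804 mm/year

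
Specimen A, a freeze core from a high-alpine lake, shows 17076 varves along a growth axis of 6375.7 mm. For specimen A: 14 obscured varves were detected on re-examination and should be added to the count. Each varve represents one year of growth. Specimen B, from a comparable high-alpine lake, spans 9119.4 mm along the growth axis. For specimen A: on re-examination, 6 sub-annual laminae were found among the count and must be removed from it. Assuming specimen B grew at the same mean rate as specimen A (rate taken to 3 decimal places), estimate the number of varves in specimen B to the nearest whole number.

Specimen A: correcting the raw count gives 17076 − 6 + 14 = 17084 true varves.
A: Extension rate ≈ 6375.7 / 17084 = 0.373 mm/yr.
B spans 9119.4 / 0.373 = 24448.79 years ≈ 24449 varves.

24449 varves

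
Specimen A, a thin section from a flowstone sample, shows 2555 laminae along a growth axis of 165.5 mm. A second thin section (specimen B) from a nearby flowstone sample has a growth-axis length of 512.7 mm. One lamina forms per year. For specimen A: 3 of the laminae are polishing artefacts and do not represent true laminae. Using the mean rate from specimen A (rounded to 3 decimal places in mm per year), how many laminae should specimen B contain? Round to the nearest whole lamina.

Specimen A: correcting the raw count gives 2555 − 3 = 2552 true laminae.
A: Mean rate = 165.5 mm / 2552 years ≈ 0.065 mm/year.
For B, 512.7 / 0.065 = 7887.69 years ≈ 7888 laminae.

7888 laminae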